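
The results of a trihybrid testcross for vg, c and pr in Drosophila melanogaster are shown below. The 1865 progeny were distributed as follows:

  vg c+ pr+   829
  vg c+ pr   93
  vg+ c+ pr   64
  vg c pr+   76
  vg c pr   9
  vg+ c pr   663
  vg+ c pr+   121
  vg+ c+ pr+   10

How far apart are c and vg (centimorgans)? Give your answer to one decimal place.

The two most frequent reciprocal classes, vg+ c pr and vg c+ pr+, are the parental types, so the F1 was vg+ c pr / vg c+ pr+.
The two rarest classes, vg c pr and vg+ c+ pr+, are the double crossovers. Comparing them with the parentals, only the vg allele has switched, so vg is the middle locus and the order is pr – vg – c.
Crossovers in the vg–c interval produce the single-crossover classes vg+ c+ pr and vg c pr+ (64 + 76 = 140) plus the double crossovers (19).
RF(vg–c) = (140 + 19) / 1865 = 159/1865 = 0.0853 → 8.5 centimorgans.

8.5 centimorgans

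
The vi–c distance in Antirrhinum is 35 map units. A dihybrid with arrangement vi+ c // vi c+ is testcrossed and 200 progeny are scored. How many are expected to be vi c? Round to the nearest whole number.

A map distance of 35 map units corresponds to a recombination frequency of 0.350.
The F1 is vi+ c / vi c+, so vi c is a recombinant gamete class with expected frequency r/2 = 0.350/2 = 0.1750.
Expected number = 0.1750 × 200 = 35.00 ≈ 35.

35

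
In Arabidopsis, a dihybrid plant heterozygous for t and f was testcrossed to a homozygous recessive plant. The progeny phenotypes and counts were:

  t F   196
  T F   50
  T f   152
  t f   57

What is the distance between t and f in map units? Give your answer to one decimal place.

23.5 map units

The two most frequent classes, T f (152) and t F (196), are the parental types, so the F1 was T f / t F.
The recombinant classes are T F and t f: 50 + 57 = 107.
Recombination frequency = 107/455 = 0.2352 ≈ 23.5%, i.e. 23.5 map units.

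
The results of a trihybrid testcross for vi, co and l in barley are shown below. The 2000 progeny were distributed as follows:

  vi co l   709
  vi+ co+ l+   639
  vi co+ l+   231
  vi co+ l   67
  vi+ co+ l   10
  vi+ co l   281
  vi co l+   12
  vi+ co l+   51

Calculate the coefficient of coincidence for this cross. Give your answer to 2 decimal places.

The two most frequent reciprocal classes, vi+ co+ l+ and vi co l, are the parental types, so the F1 was vi+ co+ l+ / vi co l.
The two rarest classes, vi+ co+ l and vi co l+, are the double crossovers. Comparing them with the parentals, only the l allele has switched, so l is the middle locus and the order is co – l – vi.
co–l: (118 + 22)/2000 = 0.0700; l–vi: (512 + 22)/2000 = 0.2670.
Expected DCO frequency = 0.0700 × 0.2670 ≈ 0.01869; observed = 22/2000 ≈ 0.01100.
Coefficient of coincidence = 0.01100/0.01869 ≈ 0.59.

0.59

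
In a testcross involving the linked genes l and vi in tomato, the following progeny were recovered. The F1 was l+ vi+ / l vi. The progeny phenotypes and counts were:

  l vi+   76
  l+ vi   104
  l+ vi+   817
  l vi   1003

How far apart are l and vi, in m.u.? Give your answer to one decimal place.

9.0 m.u.

The recombinant classes are l+ vi and l vi+: 104 + 76 = 180.
Recombination frequency = 180/2000 = 0.0900 ≈ 9.0%, i.e. 9.0 m.u.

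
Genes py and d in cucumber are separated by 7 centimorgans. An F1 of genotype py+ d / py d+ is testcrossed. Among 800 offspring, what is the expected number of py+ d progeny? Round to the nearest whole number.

A map distance of 7 centimorgans corresponds to a recombination frequency of 0.070.
The F1 is py+ d / py d+, so py+ d is a parental gamete class with expected frequency (1 − r)/2 = 0.930/2 = 0.4650.
Expected number = 0.4650 × 800 = 372.00 ≈ 372.

372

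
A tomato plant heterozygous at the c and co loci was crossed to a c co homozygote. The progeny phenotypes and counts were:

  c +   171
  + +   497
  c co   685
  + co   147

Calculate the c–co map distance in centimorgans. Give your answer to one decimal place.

The two most frequent classes, + + (497) and c co (685), are the parental types, so the F1 was + + / c co.
The recombinant classes are + co and c +: 147 + 171 = 318.
Recombination frequency = 318/1500 = 0.2120 ≈ 21.2%, i.e. 21.2 centimorgans.

21.2 centimorgans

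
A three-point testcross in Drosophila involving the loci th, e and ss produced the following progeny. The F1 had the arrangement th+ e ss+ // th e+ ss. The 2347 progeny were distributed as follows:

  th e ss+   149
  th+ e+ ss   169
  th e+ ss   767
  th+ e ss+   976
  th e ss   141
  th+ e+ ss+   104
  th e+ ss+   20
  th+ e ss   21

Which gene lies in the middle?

ss

The two rarest classes, th+ e ss and th e+ ss+, are the double crossovers. Comparing them with the parentals, only the ss allele has switched, so ss is the middle locus and the order is e – ss – th.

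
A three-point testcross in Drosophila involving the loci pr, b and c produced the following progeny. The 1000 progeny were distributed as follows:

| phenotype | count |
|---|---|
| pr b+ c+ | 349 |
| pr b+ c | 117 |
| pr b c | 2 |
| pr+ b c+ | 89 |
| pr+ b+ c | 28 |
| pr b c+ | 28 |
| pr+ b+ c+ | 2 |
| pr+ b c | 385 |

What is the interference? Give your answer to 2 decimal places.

The two most frequent reciprocal classes, pr+ b c and pr b+ c+, are the parental types, so the F1 was pr+ b c / pr b+ c+.
The two rarest classes, pr b c and pr+ b+ c+, are the double crossovers. Comparing them with the parentals, only the pr allele has switched, so pr is the middle locus and the order is c – pr – b.
c–pr: (206 + 4)/1000 = 0.2100; pr–b: (56 + 4)/1000 = 0.0600.
Expected DCO frequency = 0.2100 × 0.0600 ≈ 0.01260; observed = 4/1000 ≈ 0.00400.
Coefficient of coincidence = 0.00400/0.01260 ≈ 0.32; interference = 1 − 0.32 = 0.68.

0.68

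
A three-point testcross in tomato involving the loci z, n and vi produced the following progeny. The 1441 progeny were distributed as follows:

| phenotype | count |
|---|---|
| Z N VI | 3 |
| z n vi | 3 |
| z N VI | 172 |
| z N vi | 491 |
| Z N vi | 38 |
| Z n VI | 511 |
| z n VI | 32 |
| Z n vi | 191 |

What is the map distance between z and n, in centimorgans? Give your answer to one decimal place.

5.3 centimorgans

The two most frequent reciprocal classes, z N vi and Z n VI, are the parental types, so the F1 was z N vi / Z n VI.
The two rarest classes, z n vi and Z N VI, are the double crossovers. Comparing them with the parentals, only the n allele has switched, so n is the middle locus and the order is vi – n – z.
Crossovers in the n–z interval produce the single-crossover classes Z N vi and z n VI (38 + 32 = 70) plus the double crossovers (6).
RF(n–z) = (70 + 6) / 1441 = 76/1441 = 0.0527 → 5.3 centimorgans.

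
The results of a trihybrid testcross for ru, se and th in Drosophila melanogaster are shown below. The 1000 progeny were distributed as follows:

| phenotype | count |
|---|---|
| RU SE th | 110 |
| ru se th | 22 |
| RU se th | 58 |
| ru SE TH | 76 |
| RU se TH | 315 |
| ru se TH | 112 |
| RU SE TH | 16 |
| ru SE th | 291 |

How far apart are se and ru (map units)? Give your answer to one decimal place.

The two most frequent reciprocal classes, ru SE th and RU se TH, are the parental types, so the F1 was ru SE th / RU se TH.
The two rarest classes, ru se th and RU SE TH, are the double crossovers. Comparing them with the parentals, only the se allele has switched, so se is the middle locus and the order is ru – se – th.
Crossovers in the ru–se interval produce the single-crossover classes RU SE th and ru se TH (110 + 112 = 222) plus the double crossovers (38).
RF(ru–se) = (222 + 38) / 1000 = 260/1000 = 0.2600 → 26.0 map units.

26.0 map units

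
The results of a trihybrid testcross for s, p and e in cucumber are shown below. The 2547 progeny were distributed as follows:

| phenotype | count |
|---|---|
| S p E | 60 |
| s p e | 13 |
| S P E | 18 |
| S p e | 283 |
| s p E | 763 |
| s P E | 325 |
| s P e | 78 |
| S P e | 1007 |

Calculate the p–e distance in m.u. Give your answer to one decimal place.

The two most frequent reciprocal classes, S P e and s p E, are the parental types, so the F1 was S P e / s p E.
The two rarest classes, S P E and s p e, are the double crossovers. Comparing them with the parentals, only the e allele has switched, so e is the middle locus and the order is p – e – s.
Crossovers in the p–e interval produce the single-crossover classes S p e and s P E (283 + 325 = 608) plus the double crossovers (31).
RF(p–e) = (608 + 31) / 2547 = 639/2547 = 0.2509 → 25.1 m.u.

25.1 m.u.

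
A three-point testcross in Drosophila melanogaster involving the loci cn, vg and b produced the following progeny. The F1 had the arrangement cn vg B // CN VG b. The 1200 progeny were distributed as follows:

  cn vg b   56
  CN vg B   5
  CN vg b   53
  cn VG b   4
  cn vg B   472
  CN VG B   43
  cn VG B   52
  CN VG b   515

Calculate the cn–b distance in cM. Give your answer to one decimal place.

9.0 cM

The two rarest classes, CN vg B and cn VG b, are the double crossovers. Comparing them with the parentals, only the cn allele has switched, so cn is the middle locus and the order is vg – cn – b.
Crossovers in the cn–b interval produce the single-crossover classes cn vg b and CN VG B (56 + 43 = 99) plus the double crossovers (9).
RF(cn–b) = (99 + 9) / 1200 = 108/1200 = 0.0900 → 9.0 cM.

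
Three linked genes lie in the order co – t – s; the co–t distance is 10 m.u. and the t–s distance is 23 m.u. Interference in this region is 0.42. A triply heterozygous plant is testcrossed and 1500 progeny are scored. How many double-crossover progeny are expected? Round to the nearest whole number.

20

Map distances give recombination frequencies of 0.100 and 0.230 for the two intervals.
With interference 0.42 (so coincidence = 0.58), expected double-crossover frequency = 0.100 × 0.230 × 0.58 = 0.01334.
Expected number = 0.01334 × 1500 = 20.01 ≈ 20.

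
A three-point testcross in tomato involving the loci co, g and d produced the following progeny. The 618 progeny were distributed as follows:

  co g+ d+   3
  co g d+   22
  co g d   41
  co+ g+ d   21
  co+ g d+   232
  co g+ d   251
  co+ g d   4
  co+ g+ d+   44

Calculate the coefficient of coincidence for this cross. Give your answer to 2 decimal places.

The two most frequent reciprocal classes, co g+ d and co+ g d+, are the parental types, so the F1 was co g+ d / co+ g d+.
The two rarest classes, co g+ d+ and co+ g d, are the double crossovers. Comparing them with the parentals, only the d allele has switched, so d is the middle locus and the order is co – d – g.
co–d: (43 + 7)/618 = 0.0809; d–g: (85 + 7)/618 = 0.1489.
Expected DCO frequency = 0.0809 × 0.1489 ≈ 0.01205; observed = 7/618 ≈ 0.01133.
Coefficient of coincidence = 0.01133/0.01205 ≈ 0.94.

0.94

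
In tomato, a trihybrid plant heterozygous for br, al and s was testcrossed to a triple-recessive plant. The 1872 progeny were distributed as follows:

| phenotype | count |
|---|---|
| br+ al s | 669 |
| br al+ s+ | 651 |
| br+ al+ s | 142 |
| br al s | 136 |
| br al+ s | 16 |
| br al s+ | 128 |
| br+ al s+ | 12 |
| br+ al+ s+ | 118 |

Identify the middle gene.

The two most frequent reciprocal classes, br+ al s and br al+ s+, are the parental types, so the F1 was br+ al s / br al+ s+.
The two rarest classes, br+ al s+ and br al+ s, are the double crossovers. Comparing them with the parentals, only the s allele has switched, so s is the middle locus and the order is al – s – br.

s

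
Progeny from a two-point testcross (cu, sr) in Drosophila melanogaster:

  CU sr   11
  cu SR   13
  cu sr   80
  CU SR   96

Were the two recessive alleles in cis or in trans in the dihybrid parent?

cis

The two most frequent classes are CU SR (96) and cu sr (80); these are the parental (non-recombinant) types.
So the F1 carried CU SR on one chromosome and cu sr on the other — the recessive alleles are on the same chromosome (cis / coupling).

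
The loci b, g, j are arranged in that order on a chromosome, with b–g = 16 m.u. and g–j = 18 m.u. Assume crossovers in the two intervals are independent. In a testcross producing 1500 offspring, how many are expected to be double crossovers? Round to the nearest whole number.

Map distances give recombination frequencies of 0.160 and 0.180 for the two intervals.
With no interference, expected double-crossover frequency = 0.160 × 0.180 = 0.02880.
Expected number = 0.02880 × 1500 = 43.20 ≈ 43.

43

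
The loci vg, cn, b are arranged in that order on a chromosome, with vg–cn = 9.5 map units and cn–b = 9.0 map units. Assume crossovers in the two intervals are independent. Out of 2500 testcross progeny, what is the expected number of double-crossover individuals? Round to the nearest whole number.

21

Map distances give recombination frequencies of 0.095 and 0.090 for the two intervals.
With no interference, expected double-crossover frequency = 0.095 × 0.090 = 0.00855.
Expected number = 0.00855 × 2500 = 21.38 ≈ 21.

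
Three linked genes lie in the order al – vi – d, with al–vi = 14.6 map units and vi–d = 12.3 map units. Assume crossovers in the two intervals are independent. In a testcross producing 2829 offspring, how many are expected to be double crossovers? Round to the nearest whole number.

51

Map distances give recombination frequencies of 0.146 and 0.123 for the two intervals.
With no interference, expected double-crossover frequency = 0.146 × 0.123 = 0.01796.
Expected number = 0.01796 × 2829 = 50.80 ≈ 51.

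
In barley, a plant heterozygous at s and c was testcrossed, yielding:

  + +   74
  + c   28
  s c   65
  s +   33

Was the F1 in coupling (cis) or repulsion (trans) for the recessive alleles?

The two most frequent classes are + + (74) and s c (65); these are the parental (non-recombinant) types.
So the F1 carried + + on one chromosome and s c on the other — the recessive alleles are on the same chromosome (cis / coupling).

cis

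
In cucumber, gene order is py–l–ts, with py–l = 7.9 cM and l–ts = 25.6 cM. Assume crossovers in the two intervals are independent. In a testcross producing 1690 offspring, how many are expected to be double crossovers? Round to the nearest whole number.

34

Map distances give recombination frequencies of 0.079 and 0.256 for the two intervals.
With no interference, expected double-crossover frequency = 0.079 × 0.256 = 0.02022.
Expected number = 0.02022 × 1690 = 34.18 ≈ 34.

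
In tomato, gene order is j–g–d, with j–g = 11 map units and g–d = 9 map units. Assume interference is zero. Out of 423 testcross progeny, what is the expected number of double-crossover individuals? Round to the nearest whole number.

4

Map distances give recombination frequencies of 0.110 and 0.090 for the two intervals.
With no interference, expected double-crossover frequency = 0.110 × 0.090 = 0.00990.
Expected number = 0.00990 × 423 = 4.19 ≈ 4.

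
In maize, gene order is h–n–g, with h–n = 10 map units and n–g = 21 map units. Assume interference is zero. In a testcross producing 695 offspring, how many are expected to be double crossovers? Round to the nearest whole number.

Map distances give recombination frequencies of 0.100 and 0.210 for the two intervals.
With no interference, expected double-crossover frequency = 0.100 × 0.210 = 0.02100.
Expected number = 0.02100 × 695 = 14.60 ≈ 15.

15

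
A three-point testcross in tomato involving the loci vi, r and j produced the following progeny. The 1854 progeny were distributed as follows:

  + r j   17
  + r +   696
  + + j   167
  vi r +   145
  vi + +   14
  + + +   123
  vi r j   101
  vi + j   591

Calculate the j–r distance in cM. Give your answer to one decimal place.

The two most frequent reciprocal classes, + r + and vi + j, are the parental types, so the F1 was + r + / vi + j.
The two rarest classes, + r j and vi + +, are the double crossovers. Comparing them with the parentals, only the j allele has switched, so j is the middle locus and the order is vi – j – r.
Crossovers in the j–r interval produce the single-crossover classes + + + and vi r j (123 + 101 = 224) plus the double crossovers (31).
RF(j–r) = (224 + 31) / 1854 = 255/1854 = 0.1375 → 13.8 cM.

13.8 cM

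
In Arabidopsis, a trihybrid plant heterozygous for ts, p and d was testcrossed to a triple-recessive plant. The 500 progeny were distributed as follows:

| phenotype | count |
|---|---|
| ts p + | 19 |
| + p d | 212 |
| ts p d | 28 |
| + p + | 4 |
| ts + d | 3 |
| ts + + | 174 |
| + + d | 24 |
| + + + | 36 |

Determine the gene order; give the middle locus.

The two most frequent reciprocal classes, ts + + and + p d, are the parental types, so the F1 was ts + + / + p d.
The two rarest classes, ts + d and + p +, are the double crossovers. Comparing them with the parentals, only the d allele has switched, so d is the middle locus and the order is p – d – ts.

d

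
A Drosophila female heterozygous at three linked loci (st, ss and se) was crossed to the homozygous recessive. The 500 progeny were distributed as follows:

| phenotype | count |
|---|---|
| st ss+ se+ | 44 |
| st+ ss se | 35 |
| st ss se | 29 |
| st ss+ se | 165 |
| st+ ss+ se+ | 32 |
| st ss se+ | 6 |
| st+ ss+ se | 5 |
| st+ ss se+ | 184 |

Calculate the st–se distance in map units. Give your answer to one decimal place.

18.0 map units

The two most frequent reciprocal classes, st+ ss se+ and st ss+ se, are the parental types, so the F1 was st+ ss se+ / st ss+ se.
The two rarest classes, st ss se+ and st+ ss+ se, are the double crossovers. Comparing them with the parentals, only the st allele has switched, so st is the middle locus and the order is ss – st – se.
Crossovers in the st–se interval produce the single-crossover classes st+ ss se and st ss+ se+ (35 + 44 = 79) plus the double crossovers (11).
RF(st–se) = (79 + 11) / 500 = 90/500 = 0.1800 → 18.0 map units.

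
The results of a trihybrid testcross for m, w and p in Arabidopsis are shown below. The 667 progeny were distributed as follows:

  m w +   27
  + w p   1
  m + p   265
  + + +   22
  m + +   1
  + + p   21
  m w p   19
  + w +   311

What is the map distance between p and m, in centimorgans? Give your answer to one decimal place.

7.5 centimorgans

The two most frequent reciprocal classes, + w + and m + p, are the parental types, so the F1 was + w + / m + p.
The two rarest classes, + w p and m + +, are the double crossovers. Comparing them with the parentals, only the p allele has switched, so p is the middle locus and the order is w – p – m.
Crossovers in the p–m interval produce the single-crossover classes m w + and + + p (27 + 21 = 48) plus the double crossovers (2).
RF(p–m) = (48 + 2) / 667 = 50/667 = 0.0750 → 7.5 centimorgans.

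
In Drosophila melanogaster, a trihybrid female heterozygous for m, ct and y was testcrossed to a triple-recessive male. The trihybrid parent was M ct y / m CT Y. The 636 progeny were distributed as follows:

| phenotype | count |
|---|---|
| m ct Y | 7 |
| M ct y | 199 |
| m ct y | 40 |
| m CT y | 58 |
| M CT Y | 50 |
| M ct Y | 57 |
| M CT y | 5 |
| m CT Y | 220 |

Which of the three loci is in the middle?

The two rarest classes, M CT y and m ct Y, are the double crossovers. Comparing them with the parentals, only the ct allele has switched, so ct is the middle locus and the order is y – ct – m.

ct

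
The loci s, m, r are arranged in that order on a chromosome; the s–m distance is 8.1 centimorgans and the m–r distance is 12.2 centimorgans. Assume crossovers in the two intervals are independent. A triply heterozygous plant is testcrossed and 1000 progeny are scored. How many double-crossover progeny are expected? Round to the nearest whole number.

Map distances give recombination frequencies of 0.081 and 0.122 for the two intervals.
With no interference, expected double-crossover frequency = 0.081 × 0.122 = 0.00988.
Expected number = 0.00988 × 1000 = 9.88 ≈ 10.

10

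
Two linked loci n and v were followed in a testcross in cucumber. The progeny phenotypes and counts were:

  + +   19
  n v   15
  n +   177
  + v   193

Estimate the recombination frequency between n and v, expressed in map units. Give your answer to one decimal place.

8.4 map units

The two most frequent classes, + v (193) and n + (177), are the parental types, so the F1 was + v / n +.
The recombinant classes are + + and n v: 19 + 15 = 34.
Recombination frequency = 34/404 = 0.0842 ≈ 8.4%, i.e. 8.4 map units.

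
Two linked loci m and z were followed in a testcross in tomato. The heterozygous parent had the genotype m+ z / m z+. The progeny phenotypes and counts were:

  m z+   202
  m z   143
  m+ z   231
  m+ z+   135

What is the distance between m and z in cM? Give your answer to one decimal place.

39.1 cM

The recombinant classes are m+ z+ and m z: 135 + 143 = 278.
Recombination frequency = 278/711 = 0.3910 ≈ 39.1%, i.e. 39.1 cM.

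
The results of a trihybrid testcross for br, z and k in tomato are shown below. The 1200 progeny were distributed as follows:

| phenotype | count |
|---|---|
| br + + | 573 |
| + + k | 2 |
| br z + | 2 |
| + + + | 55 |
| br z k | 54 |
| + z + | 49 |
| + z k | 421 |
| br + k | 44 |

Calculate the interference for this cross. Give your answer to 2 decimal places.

0.56

The two most frequent reciprocal classes, br + + and + z k, are the parental types, so the F1 was br + + / + z k.
The two rarest classes, br z + and + + k, are the double crossovers. Comparing them with the parentals, only the z allele has switched, so z is the middle locus and the order is k – z – br.
k–z: (93 + 4)/1200 = 0.0808; z–br: (109 + 4)/1200 = 0.0942.
Expected DCO frequency = 0.0808 × 0.0942 ≈ 0.00761; observed = 4/1200 ≈ 0.00333.
Coefficient of coincidence = 0.00333/0.00761 ≈ 0.44; interference = 1 − 0.44 = 0.56.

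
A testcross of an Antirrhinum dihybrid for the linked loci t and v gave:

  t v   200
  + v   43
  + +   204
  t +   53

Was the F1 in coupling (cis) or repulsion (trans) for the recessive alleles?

The two most frequent classes are + + (204) and t v (200); these are the parental (non-recombinant) types.
So the F1 carried + + on one chromosome and t v on the other — the recessive alleles are on the same chromosome (cis / coupling).

cis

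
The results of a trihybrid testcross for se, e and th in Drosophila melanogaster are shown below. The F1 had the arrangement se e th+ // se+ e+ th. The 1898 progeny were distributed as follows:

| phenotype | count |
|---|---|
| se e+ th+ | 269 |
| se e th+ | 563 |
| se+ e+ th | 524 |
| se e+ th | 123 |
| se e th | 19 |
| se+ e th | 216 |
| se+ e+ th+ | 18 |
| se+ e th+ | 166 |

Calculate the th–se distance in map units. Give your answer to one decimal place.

17.2 map units

The two rarest classes, se e th and se+ e+ th+, are the double crossovers. Comparing them with the parentals, only the th allele has switched, so th is the middle locus and the order is e – th – se.
Crossovers in the th–se interval produce the single-crossover classes se+ e th+ and se e+ th (166 + 123 = 289) plus the double crossovers (37).
RF(th–se) = (289 + 37) / 1898 = 326/1898 = 0.1718 → 17.2 map units.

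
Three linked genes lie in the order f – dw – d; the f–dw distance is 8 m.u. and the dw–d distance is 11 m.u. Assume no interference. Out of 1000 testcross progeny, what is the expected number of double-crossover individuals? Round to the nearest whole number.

Map distances give recombination frequencies of 0.080 and 0.110 for the two intervals.
With no interference, expected double-crossover frequency = 0.080 × 0.110 = 0.00880.
Expected number = 0.00880 × 1000 = 8.80 ≈ 9.

9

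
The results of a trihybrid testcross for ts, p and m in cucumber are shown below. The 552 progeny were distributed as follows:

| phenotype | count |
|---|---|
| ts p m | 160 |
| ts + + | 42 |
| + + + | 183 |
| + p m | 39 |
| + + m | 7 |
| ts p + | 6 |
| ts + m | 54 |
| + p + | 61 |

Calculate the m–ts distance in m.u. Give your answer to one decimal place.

The two most frequent reciprocal classes, ts p m and + + +, are the parental types, so the F1 was ts p m / + + +.
The two rarest classes, ts p + and + + m, are the double crossovers. Comparing them with the parentals, only the m allele has switched, so m is the middle locus and the order is p – m – ts.
Crossovers in the m–ts interval produce the single-crossover classes + p m and ts + + (39 + 42 = 81) plus the double crossovers (13).
RF(m–ts) = (81 + 13) / 552 = 94/552 = 0.1703 → 17.0 m.u.

17.0 m.u.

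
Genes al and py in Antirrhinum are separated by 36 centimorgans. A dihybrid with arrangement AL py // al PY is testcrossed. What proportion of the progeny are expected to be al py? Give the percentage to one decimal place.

18.0%

A map distance of 36 centimorgans corresponds to a recombination frequency of 0.360.
The F1 is AL py / al PY, so al py is a recombinant gamete class with expected frequency r/2 = 0.360/2 = 0.1800.
That is 0.1800 = 18.0% of the progeny.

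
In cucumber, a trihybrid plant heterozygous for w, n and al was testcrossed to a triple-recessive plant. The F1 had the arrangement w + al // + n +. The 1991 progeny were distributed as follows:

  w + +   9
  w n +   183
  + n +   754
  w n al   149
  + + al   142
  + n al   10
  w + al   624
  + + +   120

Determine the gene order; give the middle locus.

al

The two rarest classes, w + + and + n al, are the double crossovers. Comparing them with the parentals, only the al allele has switched, so al is the middle locus and the order is n – al – w.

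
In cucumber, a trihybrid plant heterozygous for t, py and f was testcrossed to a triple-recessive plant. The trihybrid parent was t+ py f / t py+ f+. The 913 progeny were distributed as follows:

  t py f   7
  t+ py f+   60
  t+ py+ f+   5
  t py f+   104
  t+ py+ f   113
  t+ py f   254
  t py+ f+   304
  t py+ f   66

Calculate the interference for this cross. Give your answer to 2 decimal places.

0.65

The two rarest classes, t py f and t+ py+ f+, are the double crossovers. Comparing them with the parentals, only the t allele has switched, so t is the middle locus and the order is f – t – py.
f–t: (126 + 12)/913 = 0.1512; t–py: (217 + 12)/913 = 0.2508.
Expected DCO frequency = 0.1512 × 0.2508 ≈ 0.03792; observed = 12/913 ≈ 0.01314.
Coefficient of coincidence = 0.01314/0.03792 ≈ 0.35; interference = 1 − 0.35 = 0.65.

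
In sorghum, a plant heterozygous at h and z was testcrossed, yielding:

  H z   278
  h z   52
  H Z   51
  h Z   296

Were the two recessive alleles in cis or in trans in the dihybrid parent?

trans

The two most frequent classes are H z (278) and h Z (296); these are the parental (non-recombinant) types.
So the F1 carried H z on one chromosome and h Z on the other — the recessive alleles are on opposite chromosomes (trans / repulsion).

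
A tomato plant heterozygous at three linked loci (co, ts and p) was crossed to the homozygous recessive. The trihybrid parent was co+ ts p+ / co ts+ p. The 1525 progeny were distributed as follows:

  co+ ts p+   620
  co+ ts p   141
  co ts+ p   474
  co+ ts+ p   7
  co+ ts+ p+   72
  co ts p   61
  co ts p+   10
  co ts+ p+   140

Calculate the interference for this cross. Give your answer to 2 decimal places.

The two rarest classes, co ts p+ and co+ ts+ p, are the double crossovers. Comparing them with the parentals, only the co allele has switched, so co is the middle locus and the order is ts – co – p.
ts–co: (133 + 17)/1525 = 0.0984; co–p: (281 + 17)/1525 = 0.1954.
Expected DCO frequency = 0.0984 × 0.1954 ≈ 0.01923; observed = 17/1525 ≈ 0.01115.
Coefficient of coincidence = 0.01115/0.01923 ≈ 0.58; interference = 1 − 0.58 = 0.42.

0.42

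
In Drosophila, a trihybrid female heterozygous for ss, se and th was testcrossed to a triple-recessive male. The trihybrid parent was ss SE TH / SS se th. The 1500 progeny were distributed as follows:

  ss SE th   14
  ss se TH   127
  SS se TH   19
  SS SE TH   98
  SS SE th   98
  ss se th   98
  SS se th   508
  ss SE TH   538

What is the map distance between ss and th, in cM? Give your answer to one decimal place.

15.3 cM

The two rarest classes, ss SE th and SS se TH, are the double crossovers. Comparing them with the parentals, only the th allele has switched, so th is the middle locus and the order is se – th – ss.
Crossovers in the th–ss interval produce the single-crossover classes SS SE TH and ss se th (98 + 98 = 196) plus the double crossovers (33).
RF(th–ss) = (196 + 33) / 1500 = 229/1500 = 0.1527 → 15.3 cM.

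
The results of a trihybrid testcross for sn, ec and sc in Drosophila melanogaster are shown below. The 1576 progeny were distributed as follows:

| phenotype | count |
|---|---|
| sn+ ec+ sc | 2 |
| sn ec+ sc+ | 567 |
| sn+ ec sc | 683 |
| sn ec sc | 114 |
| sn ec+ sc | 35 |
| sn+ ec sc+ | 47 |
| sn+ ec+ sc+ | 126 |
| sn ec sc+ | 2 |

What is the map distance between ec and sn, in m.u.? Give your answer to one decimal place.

15.5 m.u.

The two most frequent reciprocal classes, sn+ ec sc and sn ec+ sc+, are the parental types, so the F1 was sn+ ec sc / sn ec+ sc+.
The two rarest classes, sn+ ec+ sc and sn ec sc+, are the double crossovers. Comparing them with the parentals, only the ec allele has switched, so ec is the middle locus and the order is sc – ec – sn.
Crossovers in the ec–sn interval produce the single-crossover classes sn ec sc and sn+ ec+ sc+ (114 + 126 = 240) plus the double crossovers (4).
RF(ec–sn) = (240 + 4) / 1576 = 244/1576 = 0.1548 → 15.5 m.u.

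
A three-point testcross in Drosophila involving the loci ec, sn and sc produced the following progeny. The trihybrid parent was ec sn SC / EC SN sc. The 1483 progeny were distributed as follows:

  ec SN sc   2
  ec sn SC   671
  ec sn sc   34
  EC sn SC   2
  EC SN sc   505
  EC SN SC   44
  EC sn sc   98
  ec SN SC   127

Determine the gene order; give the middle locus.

The two rarest classes, EC sn SC and ec SN sc, are the double crossovers. Comparing them with the parentals, only the ec allele has switched, so ec is the middle locus and the order is sn – ec – sc.

ec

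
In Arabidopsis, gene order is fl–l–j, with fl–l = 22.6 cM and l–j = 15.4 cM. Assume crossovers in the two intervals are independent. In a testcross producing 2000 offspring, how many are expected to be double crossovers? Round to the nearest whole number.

70

Map distances give recombination frequencies of 0.226 and 0.154 for the two intervals.
With no interference, expected double-crossover frequency = 0.226 × 0.154 = 0.03480.
Expected number = 0.03480 × 2000 = 69.61 ≈ 70.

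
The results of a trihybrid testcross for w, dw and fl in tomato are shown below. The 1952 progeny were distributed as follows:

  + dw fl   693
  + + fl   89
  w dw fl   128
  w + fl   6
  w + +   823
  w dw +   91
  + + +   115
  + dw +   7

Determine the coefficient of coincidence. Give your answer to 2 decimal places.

The two most frequent reciprocal classes, w + + and + dw fl, are the parental types, so the F1 was w + + / + dw fl.
The two rarest classes, w + fl and + dw +, are the double crossovers. Comparing them with the parentals, only the fl allele has switched, so fl is the middle locus and the order is w – fl – dw.
w–fl: (243 + 13)/1952 = 0.1311; fl–dw: (180 + 13)/1952 = 0.0989.
Expected DCO frequency = 0.1311 × 0.0989 ≈ 0.01297; observed = 13/1952 ≈ 0.00666.
Coefficient of coincidence = 0.00666/0.01297 ≈ 0.51.

0.51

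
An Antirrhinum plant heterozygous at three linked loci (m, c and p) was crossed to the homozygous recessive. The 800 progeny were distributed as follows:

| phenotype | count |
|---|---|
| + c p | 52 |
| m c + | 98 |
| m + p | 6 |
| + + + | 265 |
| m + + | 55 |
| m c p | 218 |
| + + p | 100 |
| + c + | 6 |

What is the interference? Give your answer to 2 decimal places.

The two most frequent reciprocal classes, + + + and m c p, are the parental types, so the F1 was + + + / m c p.
The two rarest classes, + c + and m + p, are the double crossovers. Comparing them with the parentals, only the c allele has switched, so c is the middle locus and the order is m – c – p.
m–c: (107 + 12)/800 = 0.1487; c–p: (198 + 12)/800 = 0.2625.
Expected DCO frequency = 0.1487 × 0.2625 ≈ 0.03903; observed = 12/800 ≈ 0.01500.
Coefficient of coincidence = 0.01500/0.03903 ≈ 0.38; interference = 1 − 0.38 = 0.62.

0.62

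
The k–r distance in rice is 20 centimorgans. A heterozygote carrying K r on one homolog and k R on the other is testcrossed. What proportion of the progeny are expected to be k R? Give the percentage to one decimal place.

40.0%

A map distance of 20 centimorgans corresponds to a recombination frequency of 0.200.
The F1 is K r / k R, so k R is a parental gamete class with expected frequency (1 − r)/2 = 0.800/2 = 0.4000.
That is 0.4000 = 40.0% of the progeny.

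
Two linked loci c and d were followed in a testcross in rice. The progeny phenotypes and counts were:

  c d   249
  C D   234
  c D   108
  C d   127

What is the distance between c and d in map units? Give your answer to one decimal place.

32.7 map units

The two most frequent classes, C D (234) and c d (249), are the parental types, so the F1 was C D / c d.
The recombinant classes are C d and c D: 127 + 108 = 235.
Recombination frequency = 235/718 = 0.3273 ≈ 32.7%, i.e. 32.7 map units.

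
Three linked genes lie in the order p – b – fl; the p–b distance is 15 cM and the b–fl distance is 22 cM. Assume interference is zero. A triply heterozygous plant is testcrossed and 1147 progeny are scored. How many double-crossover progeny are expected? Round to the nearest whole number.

Map distances give recombination frequencies of 0.150 and 0.220 for the two intervals.
With no interference, expected double-crossover frequency = 0.150 × 0.220 = 0.03300.
Expected number = 0.03300 × 1147 = 37.85 ≈ 38.

38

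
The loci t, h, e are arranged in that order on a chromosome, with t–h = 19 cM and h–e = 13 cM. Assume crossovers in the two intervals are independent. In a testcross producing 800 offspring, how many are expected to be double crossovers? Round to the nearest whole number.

20

Map distances give recombination frequencies of 0.190 and 0.130 for the two intervals.
With no interference, expected double-crossover frequency = 0.190 × 0.130 = 0.02470.
Expected number = 0.02470 × 800 = 19.76 ≈ 20.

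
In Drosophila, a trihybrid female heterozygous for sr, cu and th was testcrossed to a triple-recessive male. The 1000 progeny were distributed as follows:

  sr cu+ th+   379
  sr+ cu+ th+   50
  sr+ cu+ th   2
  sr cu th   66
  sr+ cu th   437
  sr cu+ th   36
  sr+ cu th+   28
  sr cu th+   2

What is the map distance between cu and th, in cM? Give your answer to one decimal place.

The two most frequent reciprocal classes, sr+ cu th and sr cu+ th+, are the parental types, so the F1 was sr+ cu th / sr cu+ th+.
The two rarest classes, sr+ cu+ th and sr cu th+, are the double crossovers. Comparing them with the parentals, only the cu allele has switched, so cu is the middle locus and the order is sr – cu – th.
Crossovers in the cu–th interval produce the single-crossover classes sr+ cu th+ and sr cu+ th (28 + 36 = 64) plus the double crossovers (4).
RF(cu–th) = (64 + 4) / 1000 = 68/1000 = 0.0680 → 6.8 cM.

6.8 cM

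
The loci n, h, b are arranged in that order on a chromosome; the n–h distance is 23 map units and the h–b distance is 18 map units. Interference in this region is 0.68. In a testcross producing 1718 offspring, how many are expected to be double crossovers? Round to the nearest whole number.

23

Map distances give recombination frequencies of 0.230 and 0.180 for the two intervals.
With interference 0.68 (so coincidence = 0.32), expected double-crossover frequency = 0.230 × 0.180 × 0.32 = 0.01325.
Expected number = 0.01325 × 1718 = 22.76 ≈ 23.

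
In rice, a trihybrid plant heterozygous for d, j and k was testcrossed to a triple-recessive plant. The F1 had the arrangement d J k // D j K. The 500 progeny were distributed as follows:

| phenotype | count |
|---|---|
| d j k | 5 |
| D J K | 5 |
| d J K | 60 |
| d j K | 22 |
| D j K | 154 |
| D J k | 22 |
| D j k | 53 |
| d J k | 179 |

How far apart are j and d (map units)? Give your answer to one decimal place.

The two rarest classes, d j k and D J K, are the double crossovers. Comparing them with the parentals, only the j allele has switched, so j is the middle locus and the order is d – j – k.
Crossovers in the d–j interval produce the single-crossover classes D J k and d j K (22 + 22 = 44) plus the double crossovers (10).
RF(d–j) = (44 + 10) / 500 = 54/500 = 0.1080 → 10.8 map units.

10.8 map units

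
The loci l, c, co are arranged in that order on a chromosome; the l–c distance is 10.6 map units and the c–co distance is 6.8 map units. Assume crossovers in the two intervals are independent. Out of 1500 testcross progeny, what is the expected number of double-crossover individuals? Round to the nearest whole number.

11

Map distances give recombination frequencies of 0.106 and 0.068 for the two intervals.
With no interference, expected double-crossover frequency = 0.106 × 0.068 = 0.00721.
Expected number = 0.00721 × 1500 = 10.81 ≈ 11.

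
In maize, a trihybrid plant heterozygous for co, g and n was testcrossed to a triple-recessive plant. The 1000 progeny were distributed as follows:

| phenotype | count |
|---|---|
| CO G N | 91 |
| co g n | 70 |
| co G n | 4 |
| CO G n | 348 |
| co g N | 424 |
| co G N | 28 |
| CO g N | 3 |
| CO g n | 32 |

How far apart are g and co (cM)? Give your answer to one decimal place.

The two most frequent reciprocal classes, CO G n and co g N, are the parental types, so the F1 was CO G n / co g N.
The two rarest classes, co G n and CO g N, are the double crossovers. Comparing them with the parentals, only the co allele has switched, so co is the middle locus and the order is n – co – g.
Crossovers in the co–g interval produce the single-crossover classes CO g n and co G N (32 + 28 = 60) plus the double crossovers (7).
RF(co–g) = (60 + 7) / 1000 = 67/1000 = 0.0670 → 6.7 cM.

6.7 cM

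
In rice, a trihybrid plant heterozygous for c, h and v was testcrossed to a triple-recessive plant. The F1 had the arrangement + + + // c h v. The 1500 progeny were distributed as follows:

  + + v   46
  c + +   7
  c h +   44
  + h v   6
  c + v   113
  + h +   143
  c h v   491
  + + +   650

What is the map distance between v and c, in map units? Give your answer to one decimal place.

The two rarest classes, c + + and + h v, are the double crossovers. Comparing them with the parentals, only the c allele has switched, so c is the middle locus and the order is h – c – v.
Crossovers in the c–v interval produce the single-crossover classes + + v and c h + (46 + 44 = 90) plus the double crossovers (13).
RF(c–v) = (90 + 13) / 1500 = 103/1500 = 0.0687 → 6.9 map units.

6.9 map units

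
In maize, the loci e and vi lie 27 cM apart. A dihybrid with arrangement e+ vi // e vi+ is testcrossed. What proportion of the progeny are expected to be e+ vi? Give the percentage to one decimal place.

A map distance of 27 cM corresponds to a recombination frequency of 0.270.
The F1 is e+ vi / e vi+, so e+ vi is a parental gamete class with expected frequency (1 − r)/2 = 0.730/2 = 0.3650.
That is 0.3650 = 36.5% of the progeny.

36.5%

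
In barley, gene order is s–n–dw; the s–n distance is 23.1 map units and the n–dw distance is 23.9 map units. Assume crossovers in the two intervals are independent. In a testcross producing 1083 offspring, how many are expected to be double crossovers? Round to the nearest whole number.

Map distances give recombination frequencies of 0.231 and 0.239 for the two intervals.
With no interference, expected double-crossover frequency = 0.231 × 0.239 = 0.05521.
Expected number = 0.05521 × 1083 = 59.79 ≈ 60.

60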